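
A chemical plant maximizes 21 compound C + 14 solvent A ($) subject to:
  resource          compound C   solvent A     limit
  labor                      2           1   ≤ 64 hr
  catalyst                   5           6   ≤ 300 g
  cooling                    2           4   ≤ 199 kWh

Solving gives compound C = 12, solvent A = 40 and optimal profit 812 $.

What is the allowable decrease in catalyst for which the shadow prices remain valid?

140

Binding constraints: labor, catalyst. The basis is B = [[2,1],[5,6]] with det 7.
Per unit decrease in catalyst, x* moves by d = (0.1429, -0.2857).
The basis stays optimal until solvent A reaches 0; allowable decrease = 140 g.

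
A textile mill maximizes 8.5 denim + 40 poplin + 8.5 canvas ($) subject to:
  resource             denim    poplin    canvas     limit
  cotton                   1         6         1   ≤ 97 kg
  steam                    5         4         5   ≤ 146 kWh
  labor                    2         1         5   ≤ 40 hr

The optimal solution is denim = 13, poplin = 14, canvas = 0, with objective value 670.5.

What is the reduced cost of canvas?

Binding: cotton and labor. Non-binding: steam (25 unused).
Since steam is not tight, its dual is 0.
From A_Bᵀ y = c: 1·y_cotton + 2·y_labor = 8.5; 6·y_cotton + 1·y_labor = 40.
→ y_cotton = 6.5 and y_labor = 1.
Reduced cost of canvas: c₃ − yᵀa₃ = 8.5 − (6.5·1 + 1·5) = 8.5 − 11.5 = -3.

-3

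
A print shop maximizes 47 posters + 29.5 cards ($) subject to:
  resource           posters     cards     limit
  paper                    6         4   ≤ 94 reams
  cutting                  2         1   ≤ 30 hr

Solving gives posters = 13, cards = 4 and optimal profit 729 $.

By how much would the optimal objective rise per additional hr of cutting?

5.5

Check each constraint at x*: paper 94/94 (tight); cutting 30/30 (tight).
The binding rows give the dual system: 6·y_paper + 2·y_cutting = 47 and 4·y_paper + 1·y_cutting = 29.5.
This yields shadow prices y_paper = 6, y_cutting = 5.5.
Shadow price of cutting = 5.5.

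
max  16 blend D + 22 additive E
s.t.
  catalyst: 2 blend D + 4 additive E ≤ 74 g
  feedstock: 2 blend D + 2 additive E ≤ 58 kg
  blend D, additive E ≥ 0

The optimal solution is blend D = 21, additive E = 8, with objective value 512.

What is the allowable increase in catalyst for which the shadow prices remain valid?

Binding constraints: catalyst, feedstock. The basis is B = [[2,4],[2,2]] with det -4.
Per unit increase in catalyst, x* moves by d = (-0.5, 0.5).
The basis stays optimal until blend D reaches 0; allowable increase = 42 g.

42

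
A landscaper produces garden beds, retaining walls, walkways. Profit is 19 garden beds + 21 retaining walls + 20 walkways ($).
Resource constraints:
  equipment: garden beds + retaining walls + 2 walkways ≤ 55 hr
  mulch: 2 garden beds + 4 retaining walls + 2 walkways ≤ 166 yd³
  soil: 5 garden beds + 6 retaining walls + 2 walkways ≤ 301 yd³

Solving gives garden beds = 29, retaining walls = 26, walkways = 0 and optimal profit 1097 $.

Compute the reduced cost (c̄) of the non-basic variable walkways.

Binding: equipment and soil. Non-binding: mulch (4 unused).
By complementary slackness, y = 0 for the non-binding constraint.
Dual feasibility on the basic columns requires 1·y_equipment + 5·y_soil = 19, 1·y_equipment + 6·y_soil = 21.
Solving: y_equipment = 9, y_soil = 2.
Reduced cost of walkways: c₃ − yᵀa₃ = 20 − (9·2 + 2·2) = 20 − 22 = -2.

-2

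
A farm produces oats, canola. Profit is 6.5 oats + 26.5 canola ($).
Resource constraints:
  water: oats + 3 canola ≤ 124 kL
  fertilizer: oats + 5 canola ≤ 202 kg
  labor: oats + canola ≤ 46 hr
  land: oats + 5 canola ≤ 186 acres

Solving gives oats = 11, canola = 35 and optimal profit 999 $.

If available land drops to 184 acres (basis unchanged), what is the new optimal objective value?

Check each constraint at x*: water 116/124 (slack 8); fertilizer 186/202 (slack 16); labor 46/46 (tight); land 186/186 (tight).
Slack constraints have shadow price 0 (complementary slackness).
The binding rows give the dual system: 1·y_labor + 1·y_land = 6.5 and 1·y_labor + 5·y_land = 26.5.
Solving: y_labor = 1.5, y_land = 5.
Δz = y_land·Δb = 5 × (-2) = -10, so new z* = 999 − 10 = 989.

989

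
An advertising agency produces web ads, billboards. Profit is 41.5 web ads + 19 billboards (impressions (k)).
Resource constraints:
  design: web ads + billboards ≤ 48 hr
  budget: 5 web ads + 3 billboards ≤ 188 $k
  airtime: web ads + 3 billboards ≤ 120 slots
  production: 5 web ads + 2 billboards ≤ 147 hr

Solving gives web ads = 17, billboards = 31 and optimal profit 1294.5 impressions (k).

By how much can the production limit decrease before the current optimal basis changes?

15

Binding constraints: design, production. The basis is B = [[1,1],[5,2]] with det -3.
Per unit decrease in production, x* moves by d = (-0.3333, 0.3333).
The basis stays optimal until airtime becomes binding; allowable decrease = 15 hr.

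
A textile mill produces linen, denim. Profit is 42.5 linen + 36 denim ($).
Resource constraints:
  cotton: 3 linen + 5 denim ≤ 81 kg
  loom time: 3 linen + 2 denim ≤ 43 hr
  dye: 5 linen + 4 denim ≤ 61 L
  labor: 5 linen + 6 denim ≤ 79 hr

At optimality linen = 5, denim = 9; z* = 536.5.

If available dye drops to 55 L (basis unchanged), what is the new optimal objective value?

491.5

Check each constraint at x*: cotton 60/81 (slack 21); loom time 33/43 (slack 10); dye 61/61 (tight); labor 79/79 (tight).
Since cotton, loom time are not tight, their duals are 0.
Dual feasibility on the basic columns requires 5·y_dye + 5·y_labor = 42.5, 4·y_dye + 6·y_labor = 36.
Solving: y_dye = 7.5, y_labor = 1.
Δz = y_dye·Δb = 7.5 × (-6) = -45, so new z* = 536.5 − 45 = 491.5.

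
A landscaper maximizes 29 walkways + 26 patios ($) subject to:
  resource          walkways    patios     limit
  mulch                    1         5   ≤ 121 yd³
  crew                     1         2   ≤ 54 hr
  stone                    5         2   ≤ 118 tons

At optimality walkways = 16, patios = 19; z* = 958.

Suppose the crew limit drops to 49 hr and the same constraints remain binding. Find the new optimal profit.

913

Check each constraint at x*: mulch 111/121 (slack 10); crew 54/54 (tight); stone 118/118 (tight).
Since mulch is not tight, its dual is 0.
Dual feasibility on the basic columns requires 1·y_crew + 5·y_stone = 29, 2·y_crew + 2·y_stone = 26.
Solving: y_crew = 9, y_stone = 4.
Δz = y_crew·Δb = 9 × (-5) = -45, so new z* = 958 − 45 = 913.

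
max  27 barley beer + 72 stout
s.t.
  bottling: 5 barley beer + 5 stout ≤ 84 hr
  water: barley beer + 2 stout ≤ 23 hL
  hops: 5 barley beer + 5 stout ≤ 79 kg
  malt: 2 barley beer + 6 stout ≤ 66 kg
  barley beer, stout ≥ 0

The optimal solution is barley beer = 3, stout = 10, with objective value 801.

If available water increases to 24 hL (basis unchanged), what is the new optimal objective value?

810

Check each constraint at x*: bottling 65/84 (slack 19); water 23/23 (tight); hops 65/79 (slack 14); malt 66/66 (tight).
Since bottling, hops are not tight, their duals are 0.
The binding rows give the dual system: 1·y_water + 2·y_malt = 27 and 2·y_water + 6·y_malt = 72.
→ y_water = 9 and y_malt = 9.
Δz = y_water·Δb = 9 × (1) = 9, so new z* = 801 + 9 = 810.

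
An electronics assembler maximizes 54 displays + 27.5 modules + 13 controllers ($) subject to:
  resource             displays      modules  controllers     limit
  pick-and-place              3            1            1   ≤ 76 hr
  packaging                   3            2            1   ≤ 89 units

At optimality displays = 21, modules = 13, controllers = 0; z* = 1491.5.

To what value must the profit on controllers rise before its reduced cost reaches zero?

Check each constraint at x*: pick-and-place 76/76 (tight); packaging 89/89 (tight).
From A_Bᵀ y = c: 3·y_pick-and-place + 3·y_packaging = 54; 1·y_pick-and-place + 2·y_packaging = 27.5.
→ y_pick-and-place = 8.5 and y_packaging = 9.5.
controllers enters the basis when its profit ≥ yᵀa₃ = 8.5·1 + 9.5·1 = 18.

18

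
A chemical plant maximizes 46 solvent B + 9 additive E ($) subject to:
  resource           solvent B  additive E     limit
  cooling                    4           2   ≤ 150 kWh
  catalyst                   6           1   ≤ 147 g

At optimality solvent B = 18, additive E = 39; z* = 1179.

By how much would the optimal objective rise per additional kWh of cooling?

Both cooling and catalyst are binding at x*.
The binding rows give the dual system: 4·y_cooling + 6·y_catalyst = 46 and 2·y_cooling + 1·y_catalyst = 9.
Solving: y_cooling = 1, y_catalyst = 7.
Shadow price of cooling = 1.

1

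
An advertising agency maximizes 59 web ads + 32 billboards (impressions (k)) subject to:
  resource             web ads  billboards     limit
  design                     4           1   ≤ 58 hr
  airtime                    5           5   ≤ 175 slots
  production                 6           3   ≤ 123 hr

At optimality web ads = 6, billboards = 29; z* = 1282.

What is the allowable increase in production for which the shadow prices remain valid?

Binding constraints: airtime, production. The basis is B = [[5,5],[6,3]] with det -15.
Per unit increase in production, x* moves by d = (0.3333, -0.3333).
The basis stays optimal until design becomes binding; allowable increase = 5 hr.

5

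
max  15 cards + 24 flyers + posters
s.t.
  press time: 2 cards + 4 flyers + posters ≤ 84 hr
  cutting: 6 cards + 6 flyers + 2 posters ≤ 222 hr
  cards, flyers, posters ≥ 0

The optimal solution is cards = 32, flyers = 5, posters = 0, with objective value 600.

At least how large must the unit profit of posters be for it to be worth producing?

Check each constraint at x*: press time 84/84 (tight); cutting 222/222 (tight).
Dual feasibility on the basic columns requires 2·y_press time + 6·y_cutting = 15, 4·y_press time + 6·y_cutting = 24.
→ y_press time = 4.5 and y_cutting = 1.
posters enters the basis when its profit ≥ yᵀa₃ = 4.5·1 + 1·2 = 6.5.

6.5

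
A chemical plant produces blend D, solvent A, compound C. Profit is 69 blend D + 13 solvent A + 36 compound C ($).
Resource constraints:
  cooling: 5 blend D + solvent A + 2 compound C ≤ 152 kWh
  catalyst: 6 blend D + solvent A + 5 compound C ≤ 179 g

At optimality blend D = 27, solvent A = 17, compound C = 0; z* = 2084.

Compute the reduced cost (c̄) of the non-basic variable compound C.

At the optimum: cooling uses 152 of 152 (binding); catalyst uses 179 of 179 (binding).
From A_Bᵀ y = c: 5·y_cooling + 6·y_catalyst = 69; 1·y_cooling + 1·y_catalyst = 13.
→ y_cooling = 9 and y_catalyst = 4.
Reduced cost of compound C: c₃ − yᵀa₃ = 36 − (9·2 + 4·5) = 36 − 38 = -2.

-2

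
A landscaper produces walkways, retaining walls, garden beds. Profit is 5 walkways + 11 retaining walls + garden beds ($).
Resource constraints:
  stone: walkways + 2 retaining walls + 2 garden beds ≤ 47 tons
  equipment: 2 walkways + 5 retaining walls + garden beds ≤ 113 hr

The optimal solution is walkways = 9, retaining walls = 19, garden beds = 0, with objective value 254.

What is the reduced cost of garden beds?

-6

At the optimum: stone uses 47 of 47 (binding); equipment uses 113 of 113 (binding).
From A_Bᵀ y = c: 1·y_stone + 2·y_equipment = 5; 2·y_stone + 5·y_equipment = 11.
Solving: y_stone = 3, y_equipment = 1.
Reduced cost of garden beds: c₃ − yᵀa₃ = 1 − (3·2 + 1·1) = 1 − 7 = -6.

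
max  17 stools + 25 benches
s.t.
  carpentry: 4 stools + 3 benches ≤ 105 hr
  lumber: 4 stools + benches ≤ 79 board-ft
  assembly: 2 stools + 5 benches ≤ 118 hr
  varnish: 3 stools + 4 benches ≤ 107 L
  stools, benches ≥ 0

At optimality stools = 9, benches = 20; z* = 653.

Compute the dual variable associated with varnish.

Binding: assembly and varnish. Non-binding: carpentry (9 unused), lumber (23 unused).
Since carpentry, lumber are not tight, their duals are 0.
The binding rows give the dual system: 2·y_assembly + 3·y_varnish = 17 and 5·y_assembly + 4·y_varnish = 25.
Solving: y_assembly = 1, y_varnish = 5.
Shadow price of varnish = 5.

5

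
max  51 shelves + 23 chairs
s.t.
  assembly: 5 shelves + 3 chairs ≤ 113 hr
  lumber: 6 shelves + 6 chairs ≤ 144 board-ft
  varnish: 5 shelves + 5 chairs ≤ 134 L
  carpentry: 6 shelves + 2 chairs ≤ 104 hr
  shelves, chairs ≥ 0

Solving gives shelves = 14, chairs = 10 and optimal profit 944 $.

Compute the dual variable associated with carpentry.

7

Check each constraint at x*: assembly 100/113 (slack 13); lumber 144/144 (tight); varnish 120/134 (slack 14); carpentry 104/104 (tight).
By complementary slackness, y = 0 for the non-binding constraints.
From A_Bᵀ y = c: 6·y_lumber + 6·y_carpentry = 51; 6·y_lumber + 2·y_carpentry = 23.
Solving: y_lumber = 1.5, y_carpentry = 7.
Shadow price of carpentry = 7.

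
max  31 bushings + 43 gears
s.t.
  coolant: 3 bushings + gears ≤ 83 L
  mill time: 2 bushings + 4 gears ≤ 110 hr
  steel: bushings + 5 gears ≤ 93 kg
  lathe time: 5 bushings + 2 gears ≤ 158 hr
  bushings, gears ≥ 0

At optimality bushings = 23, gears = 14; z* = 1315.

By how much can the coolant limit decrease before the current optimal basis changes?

Binding constraints: coolant, steel. The basis is B = [[3,1],[1,5]] with det 14.
Per unit decrease in coolant, x* moves by d = (-0.3571, 0.0714).
The basis stays optimal until bushings reaches 0; allowable decrease = 64.4 L.

64.4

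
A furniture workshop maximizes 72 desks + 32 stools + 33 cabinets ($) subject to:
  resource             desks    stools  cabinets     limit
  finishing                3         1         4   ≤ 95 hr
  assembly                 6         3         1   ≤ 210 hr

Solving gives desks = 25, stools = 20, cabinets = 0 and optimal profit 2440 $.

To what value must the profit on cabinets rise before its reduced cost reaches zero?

At the optimum: finishing uses 95 of 95 (binding); assembly uses 210 of 210 (binding).
The binding rows give the dual system: 3·y_finishing + 6·y_assembly = 72 and 1·y_finishing + 3·y_assembly = 32.
Solving: y_finishing = 8, y_assembly = 8.
cabinets enters the basis when its profit ≥ yᵀa₃ = 8·4 + 8·1 = 40.

40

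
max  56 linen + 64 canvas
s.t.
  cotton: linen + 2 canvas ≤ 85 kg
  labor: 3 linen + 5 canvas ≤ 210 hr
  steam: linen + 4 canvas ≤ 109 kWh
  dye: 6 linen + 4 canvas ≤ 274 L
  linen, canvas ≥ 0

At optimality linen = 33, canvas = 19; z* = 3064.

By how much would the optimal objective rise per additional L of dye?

Check each constraint at x*: cotton 71/85 (slack 14); labor 194/210 (slack 16); steam 109/109 (tight); dye 274/274 (tight).
By complementary slackness, y = 0 for the non-binding constraints.
From A_Bᵀ y = c: 1·y_steam + 6·y_dye = 56; 4·y_steam + 4·y_dye = 64.
This yields shadow prices y_steam = 8, y_dye = 8.
Shadow price of dye = 8.

8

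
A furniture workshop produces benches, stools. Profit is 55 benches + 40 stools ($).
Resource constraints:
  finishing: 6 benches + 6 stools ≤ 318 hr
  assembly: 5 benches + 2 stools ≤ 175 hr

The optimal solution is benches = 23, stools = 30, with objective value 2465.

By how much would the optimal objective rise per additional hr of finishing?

Both finishing and assembly are binding at x*.
From A_Bᵀ y = c: 6·y_finishing + 5·y_assembly = 55; 6·y_finishing + 2·y_assembly = 40.
→ y_finishing = 5 and y_assembly = 5.
Shadow price of finishing = 5.

5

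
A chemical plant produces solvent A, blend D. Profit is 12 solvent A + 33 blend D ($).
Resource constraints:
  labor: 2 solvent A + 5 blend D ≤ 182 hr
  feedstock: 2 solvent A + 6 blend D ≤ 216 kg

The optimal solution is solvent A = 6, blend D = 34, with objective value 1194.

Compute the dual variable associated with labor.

3

Both labor and feedstock are binding at x*.
From A_Bᵀ y = c: 2·y_labor + 2·y_feedstock = 12; 5·y_labor + 6·y_feedstock = 33.
→ y_labor = 3 and y_feedstock = 3.
Shadow price of labor = 3.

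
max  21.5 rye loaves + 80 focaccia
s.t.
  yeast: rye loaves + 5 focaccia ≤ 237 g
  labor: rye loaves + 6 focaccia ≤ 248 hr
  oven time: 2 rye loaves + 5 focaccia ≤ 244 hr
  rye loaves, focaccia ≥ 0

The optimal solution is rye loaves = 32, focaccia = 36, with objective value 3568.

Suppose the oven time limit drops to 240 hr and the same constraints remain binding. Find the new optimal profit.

3540

At the optimum: yeast uses 212 of 237 (slack = 25); labor uses 248 of 248 (binding); oven time uses 244 of 244 (binding).
By complementary slackness, y = 0 for the non-binding constraint.
The binding rows give the dual system: 1·y_labor + 2·y_oven time = 21.5 and 6·y_labor + 5·y_oven time = 80.
Solving: y_labor = 7.5, y_oven time = 7.
Δz = y_oven time·Δb = 7 × (-4) = -28, so new z* = 3568 − 28 = 3540.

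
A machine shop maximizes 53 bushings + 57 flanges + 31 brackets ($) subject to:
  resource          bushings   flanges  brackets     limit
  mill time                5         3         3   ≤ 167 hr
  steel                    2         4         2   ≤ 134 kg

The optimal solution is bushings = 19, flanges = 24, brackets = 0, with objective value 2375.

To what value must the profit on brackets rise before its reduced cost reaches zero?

Both mill time and steel are binding at x*.
From A_Bᵀ y = c: 5·y_mill time + 2·y_steel = 53; 3·y_mill time + 4·y_steel = 57.
This yields shadow prices y_mill time = 7, y_steel = 9.
brackets enters the basis when its profit ≥ yᵀa₃ = 7·3 + 9·2 = 39.

39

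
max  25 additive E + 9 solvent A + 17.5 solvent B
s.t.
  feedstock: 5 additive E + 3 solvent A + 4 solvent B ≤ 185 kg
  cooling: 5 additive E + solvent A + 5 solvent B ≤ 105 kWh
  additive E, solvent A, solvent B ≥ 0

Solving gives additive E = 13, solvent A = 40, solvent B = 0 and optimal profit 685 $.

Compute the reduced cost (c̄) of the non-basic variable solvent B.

-5.5

Check each constraint at x*: feedstock 185/185 (tight); cooling 105/105 (tight).
From A_Bᵀ y = c: 5·y_feedstock + 5·y_cooling = 25; 3·y_feedstock + 1·y_cooling = 9.
→ y_feedstock = 2 and y_cooling = 3.
Reduced cost of solvent B: c₃ − yᵀa₃ = 17.5 − (2·4 + 3·5) = 17.5 − 23 = -5.5.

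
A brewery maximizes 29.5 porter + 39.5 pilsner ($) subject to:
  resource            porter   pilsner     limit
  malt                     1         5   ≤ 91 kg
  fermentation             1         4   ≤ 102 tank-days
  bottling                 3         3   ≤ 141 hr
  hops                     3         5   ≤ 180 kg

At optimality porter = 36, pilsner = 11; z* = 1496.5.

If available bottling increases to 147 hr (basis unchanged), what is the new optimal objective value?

Binding: malt and bottling. Non-binding: fermentation (22 unused), hops (17 unused).
Since fermentation, hops are not tight, their duals are 0.
Dual feasibility on the basic columns requires 1·y_malt + 3·y_bottling = 29.5, 5·y_malt + 3·y_bottling = 39.5.
→ y_malt = 2.5 and y_bottling = 9.
Δz = y_bottling·Δb = 9 × (6) = 54, so new z* = 1496.5 + 54 = 1550.5.

1550.5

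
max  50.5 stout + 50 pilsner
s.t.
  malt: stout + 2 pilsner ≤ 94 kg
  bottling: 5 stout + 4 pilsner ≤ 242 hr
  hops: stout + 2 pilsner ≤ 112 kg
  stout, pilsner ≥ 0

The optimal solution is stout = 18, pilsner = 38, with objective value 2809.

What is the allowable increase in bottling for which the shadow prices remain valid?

228

Binding constraints: malt, bottling. The basis is B = [[1,2],[5,4]] with det -6.
Per unit increase in bottling, x* moves by d = (0.3333, -0.1667).
The basis stays optimal until pilsner reaches 0; allowable increase = 228 hr.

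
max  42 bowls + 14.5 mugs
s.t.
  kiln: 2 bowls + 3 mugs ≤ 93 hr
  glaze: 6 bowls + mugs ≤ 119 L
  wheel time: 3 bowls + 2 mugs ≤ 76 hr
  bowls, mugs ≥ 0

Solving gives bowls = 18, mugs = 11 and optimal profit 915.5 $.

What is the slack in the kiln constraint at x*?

24

kiln used = 2·18 + 3·11 = 69; slack = 93 − 69 = 24.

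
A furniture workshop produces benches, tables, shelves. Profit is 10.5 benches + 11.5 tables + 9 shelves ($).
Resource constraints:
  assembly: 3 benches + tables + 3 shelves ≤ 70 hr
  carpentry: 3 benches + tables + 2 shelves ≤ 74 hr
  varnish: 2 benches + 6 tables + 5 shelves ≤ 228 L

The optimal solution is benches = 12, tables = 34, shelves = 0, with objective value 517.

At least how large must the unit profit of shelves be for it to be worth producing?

15

At the optimum: assembly uses 70 of 70 (binding); carpentry uses 70 of 74 (slack = 4); varnish uses 228 of 228 (binding).
Slack constraints have shadow price 0 (complementary slackness).
From A_Bᵀ y = c: 3·y_assembly + 2·y_varnish = 10.5; 1·y_assembly + 6·y_varnish = 11.5.
Solving: y_assembly = 2.5, y_varnish = 1.5.
shelves enters the basis when its profit ≥ yᵀa₃ = 2.5·3 + 1.5·5 = 15.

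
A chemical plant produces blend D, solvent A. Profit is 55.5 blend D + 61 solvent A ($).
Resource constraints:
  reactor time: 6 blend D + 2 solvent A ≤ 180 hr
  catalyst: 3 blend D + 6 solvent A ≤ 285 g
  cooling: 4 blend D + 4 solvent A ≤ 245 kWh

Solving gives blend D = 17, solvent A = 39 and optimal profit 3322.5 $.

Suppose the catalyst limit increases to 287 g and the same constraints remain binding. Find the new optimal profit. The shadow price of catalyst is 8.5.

Δb = 2, so new z* = 3322.5 + (8.5)·(2) = 3322.5 + 17 = 3339.5.

3339.5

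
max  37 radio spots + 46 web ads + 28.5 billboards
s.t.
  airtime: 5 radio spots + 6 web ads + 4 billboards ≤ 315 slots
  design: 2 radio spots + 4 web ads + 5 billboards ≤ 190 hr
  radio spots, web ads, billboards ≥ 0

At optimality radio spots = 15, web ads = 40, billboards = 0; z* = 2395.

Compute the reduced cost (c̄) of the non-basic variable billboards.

Both airtime and design are binding at x*.
The binding rows give the dual system: 5·y_airtime + 2·y_design = 37 and 6·y_airtime + 4·y_design = 46.
This yields shadow prices y_airtime = 7, y_design = 1.
Reduced cost of billboards: c₃ − yᵀa₃ = 28.5 − (7·4 + 1·5) = 28.5 − 33 = -4.5.

-4.5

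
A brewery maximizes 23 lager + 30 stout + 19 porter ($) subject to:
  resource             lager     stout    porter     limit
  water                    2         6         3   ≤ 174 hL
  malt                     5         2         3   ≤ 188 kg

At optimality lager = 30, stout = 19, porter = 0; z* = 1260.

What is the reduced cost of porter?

Check each constraint at x*: water 174/174 (tight); malt 188/188 (tight).
The binding rows give the dual system: 2·y_water + 5·y_malt = 23 and 6·y_water + 2·y_malt = 30.
Solving: y_water = 4, y_malt = 3.
Reduced cost of porter: c₃ − yᵀa₃ = 19 − (4·3 + 3·3) = 19 − 21 = -2.

-2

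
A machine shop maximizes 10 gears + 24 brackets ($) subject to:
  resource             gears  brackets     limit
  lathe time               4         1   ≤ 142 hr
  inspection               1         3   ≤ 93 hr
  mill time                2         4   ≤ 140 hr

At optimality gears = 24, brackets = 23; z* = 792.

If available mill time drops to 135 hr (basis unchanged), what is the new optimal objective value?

777

At the optimum: lathe time uses 119 of 142 (slack = 23); inspection uses 93 of 93 (binding); mill time uses 140 of 140 (binding).
By complementary slackness, y = 0 for the non-binding constraint.
The binding rows give the dual system: 1·y_inspection + 2·y_mill time = 10 and 3·y_inspection + 4·y_mill time = 24.
Solving: y_inspection = 4, y_mill time = 3.
Δz = y_mill time·Δb = 3 × (-5) = -15, so new z* = 792 − 15 = 777.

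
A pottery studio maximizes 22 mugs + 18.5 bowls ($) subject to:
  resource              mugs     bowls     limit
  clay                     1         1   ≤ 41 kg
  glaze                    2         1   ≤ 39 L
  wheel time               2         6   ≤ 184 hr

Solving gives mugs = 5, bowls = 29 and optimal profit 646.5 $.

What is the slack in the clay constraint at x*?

clay used = 1·5 + 1·29 = 34; slack = 41 − 34 = 7.

7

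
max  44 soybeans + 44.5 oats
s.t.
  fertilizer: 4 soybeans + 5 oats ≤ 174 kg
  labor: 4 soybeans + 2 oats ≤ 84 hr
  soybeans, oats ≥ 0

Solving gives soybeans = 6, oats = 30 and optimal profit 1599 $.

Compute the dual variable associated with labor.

3.5

Check each constraint at x*: fertilizer 174/174 (tight); labor 84/84 (tight).
Dual feasibility on the basic columns requires 4·y_fertilizer + 4·y_labor = 44, 5·y_fertilizer + 2·y_labor = 44.5.
→ y_fertilizer = 7.5 and y_labor = 3.5.
Shadow price of labor = 3.5.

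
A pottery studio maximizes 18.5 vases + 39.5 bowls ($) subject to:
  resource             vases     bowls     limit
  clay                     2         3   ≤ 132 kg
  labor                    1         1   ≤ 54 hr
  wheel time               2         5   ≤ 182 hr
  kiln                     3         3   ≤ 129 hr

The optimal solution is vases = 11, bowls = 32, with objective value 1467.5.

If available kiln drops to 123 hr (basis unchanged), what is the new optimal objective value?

Binding: wheel time and kiln. Non-binding: clay (14 unused), labor (11 unused).
Since clay, labor are not tight, their duals are 0.
The binding rows give the dual system: 2·y_wheel time + 3·y_kiln = 18.5 and 5·y_wheel time + 3·y_kiln = 39.5.
→ y_wheel time = 7 and y_kiln = 1.5.
Δz = y_kiln·Δb = 1.5 × (-6) = -9, so new z* = 1467.5 − 9 = 1458.5.

1458.5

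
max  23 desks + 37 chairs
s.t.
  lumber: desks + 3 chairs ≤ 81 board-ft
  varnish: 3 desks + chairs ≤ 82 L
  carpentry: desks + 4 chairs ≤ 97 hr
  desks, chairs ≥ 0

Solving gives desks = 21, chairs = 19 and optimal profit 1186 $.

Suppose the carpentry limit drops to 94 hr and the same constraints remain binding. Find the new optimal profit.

Binding: varnish and carpentry. Non-binding: lumber (3 unused).
By complementary slackness, y = 0 for the non-binding constraint.
Dual feasibility on the basic columns requires 3·y_varnish + 1·y_carpentry = 23, 1·y_varnish + 4·y_carpentry = 37.
→ y_varnish = 5 and y_carpentry = 8.
Δz = y_carpentry·Δb = 8 × (-3) = -24, so new z* = 1186 − 24 = 1162.

1162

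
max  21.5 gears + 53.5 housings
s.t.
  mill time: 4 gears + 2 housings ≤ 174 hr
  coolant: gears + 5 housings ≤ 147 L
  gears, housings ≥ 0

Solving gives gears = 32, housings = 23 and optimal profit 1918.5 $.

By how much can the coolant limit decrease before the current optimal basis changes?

Binding constraints: mill time, coolant. The basis is B = [[4,2],[1,5]] with det 18.
Per unit decrease in coolant, x* moves by d = (0.1111, -0.2222).
The basis stays optimal until housings reaches 0; allowable decrease = 103.5 L.

103.5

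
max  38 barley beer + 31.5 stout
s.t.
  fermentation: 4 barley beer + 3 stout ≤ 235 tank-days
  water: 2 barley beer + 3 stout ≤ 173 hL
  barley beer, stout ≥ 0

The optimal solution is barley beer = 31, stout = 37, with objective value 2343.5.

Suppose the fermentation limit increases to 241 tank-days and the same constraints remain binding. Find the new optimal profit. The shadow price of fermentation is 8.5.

Δb = 6, so new z* = 2343.5 + (8.5)·(6) = 2343.5 + 51 = 2394.5.

2394.5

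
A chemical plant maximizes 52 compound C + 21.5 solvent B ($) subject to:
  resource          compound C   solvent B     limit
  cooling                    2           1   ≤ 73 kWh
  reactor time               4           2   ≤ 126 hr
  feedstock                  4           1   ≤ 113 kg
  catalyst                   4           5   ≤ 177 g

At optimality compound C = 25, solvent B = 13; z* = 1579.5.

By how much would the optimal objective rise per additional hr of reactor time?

8.5

Binding: reactor time and feedstock. Non-binding: cooling (10 unused), catalyst (12 unused).
Since cooling, catalyst are not tight, their duals are 0.
The binding rows give the dual system: 4·y_reactor time + 4·y_feedstock = 52 and 2·y_reactor time + 1·y_feedstock = 21.5.
This yields shadow prices y_reactor time = 8.5, y_feedstock = 4.5.
Shadow price of reactor time = 8.5.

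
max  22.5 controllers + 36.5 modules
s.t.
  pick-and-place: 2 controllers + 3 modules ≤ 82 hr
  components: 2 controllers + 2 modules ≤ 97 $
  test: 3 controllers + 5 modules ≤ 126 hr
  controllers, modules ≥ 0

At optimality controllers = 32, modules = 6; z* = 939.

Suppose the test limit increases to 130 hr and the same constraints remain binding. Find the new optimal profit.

961

Check each constraint at x*: pick-and-place 82/82 (tight); components 76/97 (slack 21); test 126/126 (tight).
Slack constraints have shadow price 0 (complementary slackness).
From A_Bᵀ y = c: 2·y_pick-and-place + 3·y_test = 22.5; 3·y_pick-and-place + 5·y_test = 36.5.
→ y_pick-and-place = 3 and y_test = 5.5.
Δz = y_test·Δb = 5.5 × (4) = 22, so new z* = 939 + 22 = 961.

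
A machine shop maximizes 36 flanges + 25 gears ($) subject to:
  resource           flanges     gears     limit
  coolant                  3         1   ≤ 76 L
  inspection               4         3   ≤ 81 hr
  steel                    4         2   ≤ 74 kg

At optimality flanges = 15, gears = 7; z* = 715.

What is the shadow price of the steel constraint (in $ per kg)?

At the optimum: coolant uses 52 of 76 (slack = 24); inspection uses 81 of 81 (binding); steel uses 74 of 74 (binding).
By complementary slackness, y = 0 for the non-binding constraint.
Dual feasibility on the basic columns requires 4·y_inspection + 4·y_steel = 36, 3·y_inspection + 2·y_steel = 25.
This yields shadow prices y_inspection = 7, y_steel = 2.
Shadow price of steel = 2.

2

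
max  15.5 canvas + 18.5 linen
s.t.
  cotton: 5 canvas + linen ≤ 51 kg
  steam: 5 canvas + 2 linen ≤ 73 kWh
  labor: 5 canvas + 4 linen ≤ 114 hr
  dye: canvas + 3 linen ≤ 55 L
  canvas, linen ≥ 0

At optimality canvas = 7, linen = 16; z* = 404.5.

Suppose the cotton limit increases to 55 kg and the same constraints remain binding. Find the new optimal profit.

At the optimum: cotton uses 51 of 51 (binding); steam uses 67 of 73 (slack = 6); labor uses 99 of 114 (slack = 15); dye uses 55 of 55 (binding).
Since steam, labor are not tight, their duals are 0.
The binding rows give the dual system: 5·y_cotton + 1·y_dye = 15.5 and 1·y_cotton + 3·y_dye = 18.5.
→ y_cotton = 2 and y_dye = 5.5.
Δz = y_cotton·Δb = 2 × (4) = 8, so new z* = 404.5 + 8 = 412.5.

412.5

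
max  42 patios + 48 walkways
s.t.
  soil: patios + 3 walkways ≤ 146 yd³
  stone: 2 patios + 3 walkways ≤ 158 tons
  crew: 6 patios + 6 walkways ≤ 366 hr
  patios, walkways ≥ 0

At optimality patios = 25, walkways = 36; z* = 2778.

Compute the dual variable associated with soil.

At the optimum: soil uses 133 of 146 (slack = 13); stone uses 158 of 158 (binding); crew uses 366 of 366 (binding).
By complementary slackness, y = 0 for the non-binding constraint.
Dual feasibility on the basic columns requires 2·y_stone + 6·y_crew = 42, 3·y_stone + 6·y_crew = 48.
This yields shadow prices y_stone = 6, y_crew = 5.
Shadow price of soil = 0.

0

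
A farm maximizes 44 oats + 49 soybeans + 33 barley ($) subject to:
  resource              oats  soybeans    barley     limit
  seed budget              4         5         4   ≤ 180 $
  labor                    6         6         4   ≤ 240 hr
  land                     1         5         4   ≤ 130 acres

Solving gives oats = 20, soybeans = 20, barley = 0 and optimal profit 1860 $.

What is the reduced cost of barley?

At the optimum: seed budget uses 180 of 180 (binding); labor uses 240 of 240 (binding); land uses 120 of 130 (slack = 10).
By complementary slackness, y = 0 for the non-binding constraint.
From A_Bᵀ y = c: 4·y_seed budget + 6·y_labor = 44; 5·y_seed budget + 6·y_labor = 49.
This yields shadow prices y_seed budget = 5, y_labor = 4.
Reduced cost of barley: c₃ − yᵀa₃ = 33 − (5·4 + 4·4) = 33 − 36 = -3.

-3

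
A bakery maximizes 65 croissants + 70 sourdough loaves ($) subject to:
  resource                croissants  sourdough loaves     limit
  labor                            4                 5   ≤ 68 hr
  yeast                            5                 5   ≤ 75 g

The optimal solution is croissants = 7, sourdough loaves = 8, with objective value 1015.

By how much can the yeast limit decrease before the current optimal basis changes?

Binding constraints: labor, yeast. The basis is B = [[4,5],[5,5]] with det -5.
Per unit decrease in yeast, x* moves by d = (-1, 0.8).
The basis stays optimal until croissants reaches 0; allowable decrease = 7 g.

7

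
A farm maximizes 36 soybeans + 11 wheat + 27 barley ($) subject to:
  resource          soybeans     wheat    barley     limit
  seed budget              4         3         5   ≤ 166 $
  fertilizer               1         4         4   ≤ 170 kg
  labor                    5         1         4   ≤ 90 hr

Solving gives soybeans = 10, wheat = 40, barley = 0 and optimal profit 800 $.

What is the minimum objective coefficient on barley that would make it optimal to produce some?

Binding: fertilizer and labor. Non-binding: seed budget (6 unused).
By complementary slackness, y = 0 for the non-binding constraint.
Dual feasibility on the basic columns requires 1·y_fertilizer + 5·y_labor = 36, 4·y_fertilizer + 1·y_labor = 11.
→ y_fertilizer = 1 and y_labor = 7.
barley enters the basis when its profit ≥ yᵀa₃ = 1·4 + 7·4 = 32.

32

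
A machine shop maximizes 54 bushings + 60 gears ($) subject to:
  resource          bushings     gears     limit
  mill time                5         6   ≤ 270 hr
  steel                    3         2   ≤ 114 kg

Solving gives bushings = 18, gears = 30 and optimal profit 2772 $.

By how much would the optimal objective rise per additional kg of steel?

Both mill time and steel are binding at x*.
Dual feasibility on the basic columns requires 5·y_mill time + 3·y_steel = 54, 6·y_mill time + 2·y_steel = 60.
→ y_mill time = 9 and y_steel = 3.
Shadow price of steel = 3.

3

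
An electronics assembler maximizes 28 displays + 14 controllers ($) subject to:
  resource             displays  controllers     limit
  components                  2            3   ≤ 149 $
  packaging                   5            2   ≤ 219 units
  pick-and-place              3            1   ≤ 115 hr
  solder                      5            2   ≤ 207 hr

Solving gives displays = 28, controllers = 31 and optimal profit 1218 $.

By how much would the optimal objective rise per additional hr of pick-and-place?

At the optimum: components uses 149 of 149 (binding); packaging uses 202 of 219 (slack = 17); pick-and-place uses 115 of 115 (binding); solder uses 202 of 207 (slack = 5).
Slack constraints have shadow price 0 (complementary slackness).
Dual feasibility on the basic columns requires 2·y_components + 3·y_pick-and-place = 28, 3·y_components + 1·y_pick-and-place = 14.
→ y_components = 2 and y_pick-and-place = 8.
Shadow price of pick-and-place = 8.

8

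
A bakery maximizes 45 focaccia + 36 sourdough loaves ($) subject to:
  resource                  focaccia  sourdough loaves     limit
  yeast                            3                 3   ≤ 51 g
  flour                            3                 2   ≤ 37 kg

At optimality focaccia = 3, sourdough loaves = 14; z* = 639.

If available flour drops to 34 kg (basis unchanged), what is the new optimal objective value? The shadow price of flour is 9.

612

Δb = -3, so new z* = 639 + (9)·(-3) = 639 − 27 = 612.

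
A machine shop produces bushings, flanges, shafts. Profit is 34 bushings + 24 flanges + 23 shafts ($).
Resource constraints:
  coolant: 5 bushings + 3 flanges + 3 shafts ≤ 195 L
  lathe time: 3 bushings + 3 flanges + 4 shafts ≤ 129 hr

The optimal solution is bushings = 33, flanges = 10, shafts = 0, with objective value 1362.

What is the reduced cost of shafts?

-4

Check each constraint at x*: coolant 195/195 (tight); lathe time 129/129 (tight).
Dual feasibility on the basic columns requires 5·y_coolant + 3·y_lathe time = 34, 3·y_coolant + 3·y_lathe time = 24.
Solving: y_coolant = 5, y_lathe time = 3.
Reduced cost of shafts: c₃ − yᵀa₃ = 23 − (5·3 + 3·4) = 23 − 27 = -4.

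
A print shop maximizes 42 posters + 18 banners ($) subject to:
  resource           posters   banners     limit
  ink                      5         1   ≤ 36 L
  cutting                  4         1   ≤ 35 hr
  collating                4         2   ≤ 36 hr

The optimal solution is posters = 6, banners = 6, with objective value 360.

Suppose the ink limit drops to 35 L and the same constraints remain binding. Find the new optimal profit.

358

Binding: ink and collating. Non-binding: cutting (5 unused).
By complementary slackness, y = 0 for the non-binding constraint.
The binding rows give the dual system: 5·y_ink + 4·y_collating = 42 and 1·y_ink + 2·y_collating = 18.
Solving: y_ink = 2, y_collating = 8.
Δz = y_ink·Δb = 2 × (-1) = -2, so new z* = 360 − 2 = 358.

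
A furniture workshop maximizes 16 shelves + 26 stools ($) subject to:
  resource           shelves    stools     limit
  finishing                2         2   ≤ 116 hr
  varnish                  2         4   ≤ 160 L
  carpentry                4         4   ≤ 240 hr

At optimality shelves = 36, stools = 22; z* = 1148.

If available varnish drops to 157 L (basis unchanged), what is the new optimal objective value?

Check each constraint at x*: finishing 116/116 (tight); varnish 160/160 (tight); carpentry 232/240 (slack 8).
By complementary slackness, y = 0 for the non-binding constraint.
From A_Bᵀ y = c: 2·y_finishing + 2·y_varnish = 16; 2·y_finishing + 4·y_varnish = 26.
This yields shadow prices y_finishing = 3, y_varnish = 5.
Δz = y_varnish·Δb = 5 × (-3) = -15, so new z* = 1148 − 15 = 1133.

1133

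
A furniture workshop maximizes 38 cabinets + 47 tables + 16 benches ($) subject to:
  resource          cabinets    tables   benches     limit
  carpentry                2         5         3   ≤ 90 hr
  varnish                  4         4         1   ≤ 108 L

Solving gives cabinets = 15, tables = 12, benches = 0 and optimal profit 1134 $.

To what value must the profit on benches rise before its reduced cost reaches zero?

17

Both carpentry and varnish are binding at x*.
The binding rows give the dual system: 2·y_carpentry + 4·y_varnish = 38 and 5·y_carpentry + 4·y_varnish = 47.
→ y_carpentry = 3 and y_varnish = 8.
benches enters the basis when its profit ≥ yᵀa₃ = 3·3 + 8·1 = 17.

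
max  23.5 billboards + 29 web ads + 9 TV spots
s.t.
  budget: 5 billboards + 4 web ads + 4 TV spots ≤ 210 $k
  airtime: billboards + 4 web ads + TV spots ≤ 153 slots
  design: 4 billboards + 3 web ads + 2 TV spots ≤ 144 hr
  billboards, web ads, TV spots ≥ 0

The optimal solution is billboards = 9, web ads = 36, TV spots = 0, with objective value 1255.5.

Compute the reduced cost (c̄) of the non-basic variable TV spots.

Binding: airtime and design. Non-binding: budget (21 unused).
Since budget is not tight, its dual is 0.
Dual feasibility on the basic columns requires 1·y_airtime + 4·y_design = 23.5, 4·y_airtime + 3·y_design = 29.
Solving: y_airtime = 3.5, y_design = 5.
Reduced cost of TV spots: c₃ − yᵀa₃ = 9 − (3.5·1 + 5·2) = 9 − 13.5 = -4.5.

-4.5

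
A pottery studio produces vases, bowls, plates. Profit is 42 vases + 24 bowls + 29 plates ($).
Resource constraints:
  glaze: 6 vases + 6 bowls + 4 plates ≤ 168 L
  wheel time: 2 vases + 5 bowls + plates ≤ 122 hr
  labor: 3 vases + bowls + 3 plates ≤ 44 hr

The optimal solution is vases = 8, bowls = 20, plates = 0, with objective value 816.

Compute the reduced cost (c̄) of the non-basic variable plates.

-8

Check each constraint at x*: glaze 168/168 (tight); wheel time 116/122 (slack 6); labor 44/44 (tight).
Since wheel time is not tight, its dual is 0.
From A_Bᵀ y = c: 6·y_glaze + 3·y_labor = 42; 6·y_glaze + 1·y_labor = 24.
Solving: y_glaze = 2.5, y_labor = 9.
Reduced cost of plates: c₃ − yᵀa₃ = 29 − (2.5·4 + 9·3) = 29 − 37 = -8.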